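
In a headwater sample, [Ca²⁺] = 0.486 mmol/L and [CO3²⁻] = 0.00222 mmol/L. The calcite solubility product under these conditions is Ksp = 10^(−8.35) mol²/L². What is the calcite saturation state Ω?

Ω = 0.242

Ksp = 10^(−8.35) = 4.467×10^-9
Ω = [Ca²⁺][CO3²⁻]/Ksp = (0.486×10^-3)(0.00222×10^-3) / 4.467×10^-9 = 0.242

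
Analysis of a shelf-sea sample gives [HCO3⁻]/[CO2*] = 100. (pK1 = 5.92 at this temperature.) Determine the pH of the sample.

pH = 7.92

From K1 = [H⁺][HCO3⁻]/[CO2*]:  pH = pK1 + log₁₀([HCO3⁻]/[CO2*])
log₁₀(100) = +2.000
pH = 5.92 + (+2.000) = 7.92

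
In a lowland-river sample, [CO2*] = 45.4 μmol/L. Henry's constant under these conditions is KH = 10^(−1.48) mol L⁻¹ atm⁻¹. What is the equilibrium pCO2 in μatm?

pCO2 = 1370 μatm

KH = 10^(−1.48) = 3.311×10^-2 mol L⁻¹ atm⁻¹
pCO2 = [CO2*]/KH = 45.4×10^-6 / 3.311×10^-2 = 1.37×10^-3 atm = 1370 μatm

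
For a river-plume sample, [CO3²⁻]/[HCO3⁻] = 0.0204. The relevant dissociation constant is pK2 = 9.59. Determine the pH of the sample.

pH = 7.90

From K2 = [H⁺][CO3²⁻]/[HCO3⁻]:  pH = pK2 + log₁₀([CO3²⁻]/[HCO3⁻])
log₁₀(0.0204) = -1.690
pH = 9.59 + (-1.690) = 7.90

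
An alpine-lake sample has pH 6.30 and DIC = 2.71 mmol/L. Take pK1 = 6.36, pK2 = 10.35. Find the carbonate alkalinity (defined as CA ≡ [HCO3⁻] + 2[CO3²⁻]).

CA = [HCO3⁻] + 2[CO3²⁻] = (α₁ + 2α₂)·DIC
At pH 6.30: [H⁺]/K1 = 10^0.06 = 1.1482, K2/[H⁺] = 10^-4.05 = 8.9125×10^-5
α₁ = 1/(1 + 1.1482 + 8.9125×10^-5) = 1/2.1482 = 0.4655; α₂ = α₁·K2/[H⁺] = 4.149×10^-5
α₁ + 2α₂ = 0.4656
CA = 0.4656 × 2.71 = 1.26 mmol/L

CA = 1.26 mmol/L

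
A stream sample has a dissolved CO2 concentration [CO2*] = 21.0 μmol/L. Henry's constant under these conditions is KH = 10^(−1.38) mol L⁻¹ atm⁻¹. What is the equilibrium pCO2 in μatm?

pCO2 = 504 μatm

KH = 10^(−1.38) = 4.169×10^-2 mol L⁻¹ atm⁻¹
pCO2 = [CO2*]/KH = 21.0×10^-6 / 4.169×10^-2 = 5.04×10^-4 atm = 504 μatm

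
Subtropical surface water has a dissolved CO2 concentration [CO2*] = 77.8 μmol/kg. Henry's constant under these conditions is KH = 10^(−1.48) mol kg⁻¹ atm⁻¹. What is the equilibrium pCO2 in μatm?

KH = 10^(−1.48) = 3.311×10^-2 mol kg⁻¹ atm⁻¹
pCO2 = [CO2*]/KH = 77.8×10^-6 / 3.311×10^-2 = 2.35×10^-3 atm = 2350 μatm

pCO2 = 2350 μatm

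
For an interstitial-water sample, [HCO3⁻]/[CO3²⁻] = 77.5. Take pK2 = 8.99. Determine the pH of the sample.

From K2 = [H⁺][CO3²⁻]/[HCO3⁻]:  pH = pK2 − log₁₀([HCO3⁻]/[CO3²⁻])
log₁₀(77.5) = +1.889
pH = 8.99 − (+1.889) = 7.10

pH = 7.10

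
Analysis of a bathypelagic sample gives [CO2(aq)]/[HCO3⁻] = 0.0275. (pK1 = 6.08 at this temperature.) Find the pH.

pH = 7.64

From K1 = [H⁺][HCO3⁻]/[CO2(aq)]:  pH = pK1 − log₁₀([CO2(aq)]/[HCO3⁻])
log₁₀(0.0275) = -1.561
pH = 6.08 − (-1.561) = 7.64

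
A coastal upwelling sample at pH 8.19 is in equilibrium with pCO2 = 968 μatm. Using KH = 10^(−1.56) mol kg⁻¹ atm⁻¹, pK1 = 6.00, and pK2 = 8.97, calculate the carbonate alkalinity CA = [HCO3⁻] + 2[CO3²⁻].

[CO2*] = KH · pCO2 = 10^(−1.56) × 968×10^-6 = 2.666×10^-5 mol/kg
α₀ = 1/(1 + K1/[H⁺] + K1K2/[H⁺]²) = 1/(1 + 10^+2.19 + 10^+1.41) = 0.005507
DIC = [CO2*]/α₀ = 2.666×10^-5 / 0.005507 = 4.841 mmol/kg
CA = (α₁ + 2α₂)·DIC = (0.8529 + 2×0.1416) × 4.841 = 5.50 mmol/kg

CA = 5.50 mmol/kg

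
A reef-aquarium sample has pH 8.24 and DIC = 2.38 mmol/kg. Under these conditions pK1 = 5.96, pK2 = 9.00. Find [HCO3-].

α₁ = 1 / (1 + [H⁺]/K1 + K2/[H⁺]) = 1 / (1 + 10^-2.28 + 10^-0.76)
   = 1 / (1 + 0.0052481 + 0.17378) = 1/1.1790 = 0.8482
[HCO3⁻] = α₁ × DIC = 0.8482 × 2.38 = 2.02 mmol/kg

[HCO3⁻] = 2.02 mmol/kg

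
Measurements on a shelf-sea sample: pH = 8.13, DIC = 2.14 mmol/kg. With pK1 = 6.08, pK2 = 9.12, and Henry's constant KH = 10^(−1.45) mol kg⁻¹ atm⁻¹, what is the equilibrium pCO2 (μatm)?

pCO2 = 484 μatm

α₀ = 1 / (1 + K1/[H⁺] + K1K2/[H⁺]²) = 1 / (1 + 10^+2.05 + 10^+1.06)
   = 1 / (1 + 112.20 + 11.482) = 1/124.68 = 0.008020
[CO2*] = α₀ × DIC = 0.008020 × 2.14 = 0.01716 mmol/kg = 17.16 μmol/kg
pCO2 = [CO2*]/KH = 1.716×10^-5 / 3.548×10^-2 = 484 μatm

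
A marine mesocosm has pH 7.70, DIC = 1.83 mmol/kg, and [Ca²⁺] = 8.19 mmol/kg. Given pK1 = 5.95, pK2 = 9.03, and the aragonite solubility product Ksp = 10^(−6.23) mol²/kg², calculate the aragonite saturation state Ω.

α₂ = 1 / (1 + [H⁺]/K2 + [H⁺]²/(K1K2)) = 1 / (1 + 10^+1.33 + 10^-0.42)
   = 1 / (1 + 21.380 + 0.38019) = 1/22.760 = 0.04394
[CO3²⁻] = α₂ × DIC = 0.04394 × 1.83 = 0.08040 mmol/kg
Ksp = 10^(−6.23) = 5.888×10^-7
Ω = [Ca²⁺][CO3²⁻]/Ksp = (8.19×10^-3)(8.040×10^-5) / 5.888×10^-7 = 1.12

Ω = 1.12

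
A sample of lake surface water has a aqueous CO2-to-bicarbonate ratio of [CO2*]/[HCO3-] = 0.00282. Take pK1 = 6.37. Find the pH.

pH = 8.92

From K1 = [H⁺][HCO3-]/[CO2*]:  pH = pK1 − log₁₀([CO2*]/[HCO3-])
log₁₀(0.00282) = -2.550
pH = 6.37 − (-2.550) = 8.92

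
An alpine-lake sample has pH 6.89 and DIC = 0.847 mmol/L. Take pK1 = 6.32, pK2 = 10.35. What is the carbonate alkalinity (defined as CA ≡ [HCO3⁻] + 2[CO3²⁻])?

CA = [HCO3⁻] + 2[CO3²⁻] = (α₁ + 2α₂)·DIC
At pH 6.89: [H⁺]/K1 = 10^-0.57 = 0.26915, K2/[H⁺] = 10^-3.46 = 0.00034674
α₁ = 1/(1 + 0.26915 + 0.00034674) = 1/1.2695 = 0.7877; α₂ = α₁·K2/[H⁺] = 0.0002731
α₁ + 2α₂ = 0.7883
CA = 0.7883 × 0.847 = 0.668 mmol/L

CA = 0.668 mmol/L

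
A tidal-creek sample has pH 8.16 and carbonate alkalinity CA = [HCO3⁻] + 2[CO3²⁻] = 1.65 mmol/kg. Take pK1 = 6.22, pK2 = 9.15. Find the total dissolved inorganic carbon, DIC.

CA = [HCO3⁻] + 2[CO3²⁻] = (α₁ + 2α₂)·DIC
At pH 8.16: [H⁺]/K1 = 10^-1.94 = 0.011482, K2/[H⁺] = 10^-0.99 = 0.10233
α₁ = 1/(1 + 0.011482 + 0.10233) = 1/1.1138 = 0.8978; α₂ = α₁·K2/[H⁺] = 0.09187
α₁ + 2α₂ = 1.0816
DIC = CA / (α₁ + 2α₂) = 1.65 / 1.0816 = 1.53 mmol/kg

DIC = 1.53 mmol/kg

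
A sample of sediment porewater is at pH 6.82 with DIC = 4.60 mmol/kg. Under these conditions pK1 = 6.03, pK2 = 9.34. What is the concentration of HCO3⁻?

α₁ = 1 / (1 + [H⁺]/K1 + K2/[H⁺]) = 1 / (1 + 10^-0.79 + 10^-2.52)
   = 1 / (1 + 0.16218 + 0.0030200) = 1/1.1652 = 0.8582
[HCO3⁻] = α₁ × DIC = 0.8582 × 4.60 = 3.95 mmol/kg

[HCO3⁻] = 3.95 mmol/kg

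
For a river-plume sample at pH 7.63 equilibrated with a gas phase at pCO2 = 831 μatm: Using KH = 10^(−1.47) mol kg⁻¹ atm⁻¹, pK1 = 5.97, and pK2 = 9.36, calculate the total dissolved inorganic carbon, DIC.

[CO2*] = KH · pCO2 = 10^(−1.47) × 831×10^-6 = 2.816×10^-5 mol/kg
α₀ = 1/(1 + K1/[H⁺] + K1K2/[H⁺]²) = 1/(1 + 10^+1.66 + 10^-0.07) = 0.02103
DIC = [CO2*]/α₀ = 2.816×10^-5 / 0.02103 = 1.34 mmol/kg

DIC = 1.34 mmol/kg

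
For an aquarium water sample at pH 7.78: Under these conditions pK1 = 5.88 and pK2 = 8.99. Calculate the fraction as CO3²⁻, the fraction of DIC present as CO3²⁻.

α₂ = 1 / (1 + [H⁺]/K2 + [H⁺]²/(K1K2)) = 1 / (1 + 10^+1.21 + 10^-0.69)
   = 1 / (1 + 16.218 + 0.20417) = 1/17.422 = 0.05740

α₂ = 0.0574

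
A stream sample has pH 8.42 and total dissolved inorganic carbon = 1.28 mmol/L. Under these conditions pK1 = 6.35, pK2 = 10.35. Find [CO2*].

[CO2*] = 10.7 μmol/L

α₀ = 1 / (1 + K1/[H⁺] + K1K2/[H⁺]²) = 1 / (1 + 10^+2.07 + 10^+0.14)
   = 1 / (1 + 117.49 + 1.3804) = 1/119.87 = 0.008342
[CO2*] = α₀ × DIC = 0.008342 × 1.28 = 0.0107 mmol/L = 10.7 μmol/L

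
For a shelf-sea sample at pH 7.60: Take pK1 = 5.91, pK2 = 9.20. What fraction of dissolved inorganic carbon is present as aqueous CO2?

α₀ = 0.0195

α₀ = 1 / (1 + K1/[H⁺] + K1K2/[H⁺]²) = 1 / (1 + 10^+1.69 + 10^+0.09)
   = 1 / (1 + 48.978 + 1.2303) = 1/51.208 = 0.01953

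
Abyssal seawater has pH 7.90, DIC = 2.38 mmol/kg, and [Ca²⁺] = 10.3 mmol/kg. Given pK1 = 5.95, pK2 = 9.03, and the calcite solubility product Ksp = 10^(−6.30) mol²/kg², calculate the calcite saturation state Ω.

α₂ = 1 / (1 + [H⁺]/K2 + [H⁺]²/(K1K2)) = 1 / (1 + 10^+1.13 + 10^-0.82)
   = 1 / (1 + 13.490 + 0.15136) = 1/14.641 = 0.06830
[CO3²⁻] = α₂ × DIC = 0.06830 × 2.38 = 0.1626 mmol/kg
Ksp = 10^(−6.30) = 5.012×10^-7
Ω = [Ca²⁺][CO3²⁻]/Ksp = (10.3×10^-3)(1.626×10^-4) / 5.012×10^-7 = 3.34

Ω = 3.34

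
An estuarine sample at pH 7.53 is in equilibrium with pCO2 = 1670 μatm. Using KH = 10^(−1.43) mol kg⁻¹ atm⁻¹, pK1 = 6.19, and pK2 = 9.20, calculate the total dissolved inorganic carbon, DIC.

[CO2*] = KH · pCO2 = 10^(−1.43) × 1670×10^-6 = 6.205×10^-5 mol/kg
α₀ = 1/(1 + K1/[H⁺] + K1K2/[H⁺]²) = 1/(1 + 10^+1.34 + 10^-0.33) = 0.04284
DIC = [CO2*]/α₀ = 6.205×10^-5 / 0.04284 = 1.45 mmol/kg

DIC = 1.45 mmol/kg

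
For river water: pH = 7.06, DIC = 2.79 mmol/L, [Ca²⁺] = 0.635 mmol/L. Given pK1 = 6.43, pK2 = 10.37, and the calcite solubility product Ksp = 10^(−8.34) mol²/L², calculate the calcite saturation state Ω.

α₂ = 1 / (1 + [H⁺]/K2 + [H⁺]²/(K1K2)) = 1 / (1 + 10^+3.31 + 10^+2.68)
   = 1 / (1 + 2041.7 + 478.63) = 1/2521.4 = 0.0003966
[CO3²⁻] = α₂ × DIC = 0.0003966 × 2.79 = 0.001107 mmol/L = 1.107 μmol/L
Ksp = 10^(−8.34) = 4.571×10^-9
Ω = [Ca²⁺][CO3²⁻]/Ksp = (0.635×10^-3)(1.107×10^-6) / 4.571×10^-9 = 0.154

Ω = 0.154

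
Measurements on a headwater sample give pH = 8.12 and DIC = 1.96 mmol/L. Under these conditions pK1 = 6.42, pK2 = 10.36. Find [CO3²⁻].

[CO3²⁻] = 11.0 μmol/L

α₂ = 1 / (1 + [H⁺]/K2 + [H⁺]²/(K1K2)) = 1 / (1 + 10^+2.24 + 10^+0.54)
   = 1 / (1 + 173.78 + 3.4674) = 1/178.25 = 0.005610
[CO3²⁻] = α₂ × DIC = 0.005610 × 1.96 = 0.0110 mmol/L = 11.0 μmol/L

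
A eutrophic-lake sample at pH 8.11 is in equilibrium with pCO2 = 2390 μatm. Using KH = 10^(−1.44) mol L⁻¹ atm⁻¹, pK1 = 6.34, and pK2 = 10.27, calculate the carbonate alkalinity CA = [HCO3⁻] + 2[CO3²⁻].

CA = 5.18 mmol/L

[CO2*] = KH · pCO2 = 10^(−1.44) × 2390×10^-6 = 8.678×10^-5 mol/L
α₀ = 1/(1 + K1/[H⁺] + K1K2/[H⁺]²) = 1/(1 + 10^+1.77 + 10^-0.39) = 0.01659
DIC = [CO2*]/α₀ = 8.678×10^-5 / 0.01659 = 5.232 mmol/L
CA = (α₁ + 2α₂)·DIC = (0.9767 + 2×0.006757) × 5.232 = 5.18 mmol/L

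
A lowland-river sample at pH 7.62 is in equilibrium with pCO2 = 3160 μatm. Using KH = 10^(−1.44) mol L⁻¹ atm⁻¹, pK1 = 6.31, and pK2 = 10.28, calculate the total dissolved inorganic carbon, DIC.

DIC = 2.46 mmol/L

[CO2*] = KH · pCO2 = 10^(−1.44) × 3160×10^-6 = 1.147×10^-4 mol/L
α₀ = 1/(1 + K1/[H⁺] + K1K2/[H⁺]²) = 1/(1 + 10^+1.31 + 10^-1.35) = 0.04659
DIC = [CO2*]/α₀ = 1.147×10^-4 / 0.04659 = 2.46 mmol/L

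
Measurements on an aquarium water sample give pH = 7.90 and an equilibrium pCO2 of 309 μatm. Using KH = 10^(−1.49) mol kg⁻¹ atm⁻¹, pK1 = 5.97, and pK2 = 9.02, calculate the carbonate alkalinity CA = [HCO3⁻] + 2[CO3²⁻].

[CO2*] = KH · pCO2 = 10^(−1.49) × 309×10^-6 = 9.999×10^-6 mol/kg
α₀ = 1/(1 + K1/[H⁺] + K1K2/[H⁺]²) = 1/(1 + 10^+1.93 + 10^+0.81) = 0.01080
DIC = [CO2*]/α₀ = 9.999×10^-6 / 0.01080 = 0.9256 mmol/kg
CA = (α₁ + 2α₂)·DIC = (0.9194 + 2×0.06975) × 0.9256 = 0.980 mmol/kg

CA = 0.980 mmol/kg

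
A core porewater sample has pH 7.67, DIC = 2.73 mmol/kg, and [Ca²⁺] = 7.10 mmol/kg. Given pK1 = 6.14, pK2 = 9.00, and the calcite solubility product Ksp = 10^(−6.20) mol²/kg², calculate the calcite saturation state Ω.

α₂ = 1 / (1 + [H⁺]/K2 + [H⁺]²/(K1K2)) = 1 / (1 + 10^+1.33 + 10^-0.20)
   = 1 / (1 + 21.380 + 0.63096) = 1/23.011 = 0.04346
[CO3²⁻] = α₂ × DIC = 0.04346 × 2.73 = 0.1186 mmol/kg
Ksp = 10^(−6.20) = 6.310×10^-7
Ω = [Ca²⁺][CO3²⁻]/Ksp = (7.10×10^-3)(1.186×10^-4) / 6.310×10^-7 = 1.34

Ω = 1.34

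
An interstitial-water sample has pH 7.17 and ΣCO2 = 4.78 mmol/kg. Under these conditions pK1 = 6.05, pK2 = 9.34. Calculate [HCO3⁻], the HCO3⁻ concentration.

[HCO3⁻] = 4.42 mmol/kg

α₁ = 1 / (1 + [H⁺]/K1 + K2/[H⁺]) = 1 / (1 + 10^-1.12 + 10^-2.17)
   = 1 / (1 + 0.075858 + 0.0067608) = 1/1.0826 = 0.9237
[HCO3⁻] = α₁ × DIC = 0.9237 × 4.78 = 4.42 mmol/kg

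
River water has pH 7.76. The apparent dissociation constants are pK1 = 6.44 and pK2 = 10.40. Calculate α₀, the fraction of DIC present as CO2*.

α₀ = 0.0456

α₀ = 1 / (1 + K1/[H⁺] + K1K2/[H⁺]²) = 1 / (1 + 10^+1.32 + 10^-1.32)
   = 1 / (1 + 20.893 + 0.047863) = 1/21.941 = 0.04558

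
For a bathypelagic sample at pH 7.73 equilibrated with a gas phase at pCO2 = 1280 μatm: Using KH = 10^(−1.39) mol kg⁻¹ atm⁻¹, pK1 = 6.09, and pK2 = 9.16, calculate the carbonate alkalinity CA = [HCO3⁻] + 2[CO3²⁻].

[CO2*] = KH · pCO2 = 10^(−1.39) × 1280×10^-6 = 5.214×10^-5 mol/kg
α₀ = 1/(1 + K1/[H⁺] + K1K2/[H⁺]²) = 1/(1 + 10^+1.64 + 10^+0.21) = 0.02161
DIC = [CO2*]/α₀ = 5.214×10^-5 / 0.02161 = 2.413 mmol/kg
CA = (α₁ + 2α₂)·DIC = (0.9433 + 2×0.03505) × 2.413 = 2.45 mmol/kg

CA = 2.45 mmol/kg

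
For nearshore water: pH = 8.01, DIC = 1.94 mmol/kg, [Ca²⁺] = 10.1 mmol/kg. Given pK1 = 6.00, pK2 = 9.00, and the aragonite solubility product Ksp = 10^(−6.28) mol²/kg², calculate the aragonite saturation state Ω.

α₂ = 1 / (1 + [H⁺]/K2 + [H⁺]²/(K1K2)) = 1 / (1 + 10^+0.99 + 10^-1.02)
   = 1 / (1 + 9.7724 + 0.095499) = 1/10.868 = 0.09201
[CO3²⁻] = α₂ × DIC = 0.09201 × 1.94 = 0.1785 mmol/kg
Ksp = 10^(−6.28) = 5.248×10^-7
Ω = [Ca²⁺][CO3²⁻]/Ksp = (10.1×10^-3)(1.785×10^-4) / 5.248×10^-7 = 3.44

Ω = 3.44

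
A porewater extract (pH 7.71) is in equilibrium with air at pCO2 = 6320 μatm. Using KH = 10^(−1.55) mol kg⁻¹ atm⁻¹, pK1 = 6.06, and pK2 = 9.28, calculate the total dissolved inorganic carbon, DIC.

DIC = 8.35 mmol/kg

[CO2*] = KH · pCO2 = 10^(−1.55) × 6320×10^-6 = 1.781×10^-4 mol/kg
α₀ = 1/(1 + K1/[H⁺] + K1K2/[H⁺]²) = 1/(1 + 10^+1.65 + 10^+0.08) = 0.02134
DIC = [CO2*]/α₀ = 1.781×10^-4 / 0.02134 = 8.35 mmol/kg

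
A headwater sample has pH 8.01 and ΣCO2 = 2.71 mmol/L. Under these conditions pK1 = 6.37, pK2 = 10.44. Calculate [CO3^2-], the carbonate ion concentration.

[CO3²⁻] = 9.81 μmol/L

α₂ = 1 / (1 + [H⁺]/K2 + [H⁺]²/(K1K2)) = 1 / (1 + 10^+2.43 + 10^+0.79)
   = 1 / (1 + 269.15 + 6.1660) = 1/276.32 = 0.003619
[CO3²⁻] = α₂ × DIC = 0.003619 × 2.71 = 0.00981 mmol/L = 9.81 μmol/L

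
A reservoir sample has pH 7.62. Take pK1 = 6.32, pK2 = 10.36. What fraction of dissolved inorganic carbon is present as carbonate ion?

α₂ = 0.00173

α₂ = 1 / (1 + [H⁺]/K2 + [H⁺]²/(K1K2)) = 1 / (1 + 10^+2.74 + 10^+1.44)
   = 1 / (1 + 549.54 + 27.542) = 1/578.08 = 0.001730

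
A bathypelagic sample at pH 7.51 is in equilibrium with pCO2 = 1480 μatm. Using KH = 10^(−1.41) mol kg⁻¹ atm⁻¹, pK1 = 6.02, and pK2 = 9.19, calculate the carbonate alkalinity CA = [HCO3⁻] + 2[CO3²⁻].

[CO2*] = KH · pCO2 = 10^(−1.41) × 1480×10^-6 = 5.758×10^-5 mol/kg
α₀ = 1/(1 + K1/[H⁺] + K1K2/[H⁺]²) = 1/(1 + 10^+1.49 + 10^-0.19) = 0.03072
DIC = [CO2*]/α₀ = 5.758×10^-5 / 0.03072 = 1.874 mmol/kg
CA = (α₁ + 2α₂)·DIC = (0.9494 + 2×0.01984) × 1.874 = 1.85 mmol/kg

CA = 1.85 mmol/kg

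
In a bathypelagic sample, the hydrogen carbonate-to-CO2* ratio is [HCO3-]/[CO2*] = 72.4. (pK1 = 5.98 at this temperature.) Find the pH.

pH = 7.84

From K1 = [H⁺][HCO3-]/[CO2*]:  pH = pK1 + log₁₀([HCO3-]/[CO2*])
log₁₀(72.4) = +1.860
pH = 5.98 + (+1.860) = 7.84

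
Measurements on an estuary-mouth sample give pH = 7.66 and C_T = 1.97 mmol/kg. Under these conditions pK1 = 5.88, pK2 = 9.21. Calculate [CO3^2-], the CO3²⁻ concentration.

[CO3²⁻] = 0.0531 mmol/kg

α₂ = 1 / (1 + [H⁺]/K2 + [H⁺]²/(K1K2)) = 1 / (1 + 10^+1.55 + 10^-0.23)
   = 1 / (1 + 35.481 + 0.58884) = 1/37.070 = 0.02698
[CO3²⁻] = α₂ × DIC = 0.02698 × 1.97 = 0.0531 mmol/kg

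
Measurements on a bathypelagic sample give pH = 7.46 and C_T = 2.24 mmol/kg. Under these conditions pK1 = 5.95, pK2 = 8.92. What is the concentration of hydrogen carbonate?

[HCO3⁻] = 2.10 mmol/kg

α₁ = 1 / (1 + [H⁺]/K1 + K2/[H⁺]) = 1 / (1 + 10^-1.51 + 10^-1.46)
   = 1 / (1 + 0.030903 + 0.034674) = 1/1.0656 = 0.9385
[HCO3⁻] = α₁ × DIC = 0.9385 × 2.24 = 2.10 mmol/kg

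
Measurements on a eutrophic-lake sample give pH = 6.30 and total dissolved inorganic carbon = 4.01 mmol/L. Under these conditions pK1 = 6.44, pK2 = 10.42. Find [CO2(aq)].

α₀ = 1 / (1 + K1/[H⁺] + K1K2/[H⁺]²) = 1 / (1 + 10^-0.14 + 10^-4.26)
   = 1 / (1 + 0.72444 + 5.4954×10^-5) = 1/1.7245 = 0.5799
[CO2*] = α₀ × DIC = 0.5799 × 4.01 = 2.33 mmol/L

[CO2*] = 2.33 mmol/L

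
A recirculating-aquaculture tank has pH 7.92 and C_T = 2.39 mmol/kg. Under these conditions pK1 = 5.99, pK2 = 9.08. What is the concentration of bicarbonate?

[HCO3⁻] = 2.21 mmol/kg

α₁ = 1 / (1 + [H⁺]/K1 + K2/[H⁺]) = 1 / (1 + 10^-1.93 + 10^-1.16)
   = 1 / (1 + 0.011749 + 0.069183) = 1/1.0809 = 0.9251
[HCO3⁻] = α₁ × DIC = 0.9251 × 2.39 = 2.21 mmol/kg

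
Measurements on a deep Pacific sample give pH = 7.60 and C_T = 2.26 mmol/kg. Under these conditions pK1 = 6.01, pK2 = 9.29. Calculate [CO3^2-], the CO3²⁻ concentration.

[CO3²⁻] = 0.0441 mmol/kg

α₂ = 1 / (1 + [H⁺]/K2 + [H⁺]²/(K1K2)) = 1 / (1 + 10^+1.69 + 10^+0.10)
   = 1 / (1 + 48.978 + 1.2589) = 1/51.237 = 0.01952
[CO3²⁻] = α₂ × DIC = 0.01952 × 2.26 = 0.0441 mmol/kg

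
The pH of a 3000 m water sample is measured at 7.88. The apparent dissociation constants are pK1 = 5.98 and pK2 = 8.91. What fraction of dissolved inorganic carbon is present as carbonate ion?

α₂ = 1 / (1 + [H⁺]/K2 + [H⁺]²/(K1K2)) = 1 / (1 + 10^+1.03 + 10^-0.87)
   = 1 / (1 + 10.715 + 0.13490) = 1/11.850 = 0.08439

α₂ = 0.0844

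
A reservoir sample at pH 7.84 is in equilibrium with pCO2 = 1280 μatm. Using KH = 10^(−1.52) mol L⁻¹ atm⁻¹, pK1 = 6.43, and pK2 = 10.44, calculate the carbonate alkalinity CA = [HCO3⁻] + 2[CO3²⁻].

CA = 0.999 mmol/L

[CO2*] = KH · pCO2 = 10^(−1.52) × 1280×10^-6 = 3.866×10^-5 mol/L
α₀ = 1/(1 + K1/[H⁺] + K1K2/[H⁺]²) = 1/(1 + 10^+1.41 + 10^-1.19) = 0.03736
DIC = [CO2*]/α₀ = 3.866×10^-5 / 0.03736 = 1.035 mmol/L
CA = (α₁ + 2α₂)·DIC = (0.9602 + 2×0.002412) × 1.035 = 0.999 mmol/L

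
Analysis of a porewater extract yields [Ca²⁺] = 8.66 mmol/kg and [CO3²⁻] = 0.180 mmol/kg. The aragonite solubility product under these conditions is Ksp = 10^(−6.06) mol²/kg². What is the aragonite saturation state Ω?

Ksp = 10^(−6.06) = 8.710×10^-7
Ω = [Ca²⁺][CO3²⁻]/Ksp = (8.66×10^-3)(0.180×10^-3) / 8.710×10^-7 = 1.79

Ω = 1.79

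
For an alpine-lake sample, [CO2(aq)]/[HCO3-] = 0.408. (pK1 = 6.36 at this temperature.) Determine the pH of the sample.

pH = 6.75

From K1 = [H⁺][HCO3-]/[CO2(aq)]:  pH = pK1 − log₁₀([CO2(aq)]/[HCO3-])
log₁₀(0.408) = -0.389
pH = 6.36 − (-0.389) = 6.75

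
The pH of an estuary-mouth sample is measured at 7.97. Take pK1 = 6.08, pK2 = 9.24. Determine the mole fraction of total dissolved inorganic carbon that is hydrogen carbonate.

α₁ = 1 / (1 + [H⁺]/K1 + K2/[H⁺]) = 1 / (1 + 10^-1.89 + 10^-1.27)
   = 1 / (1 + 0.012882 + 0.053703) = 1/1.0666 = 0.9376

α₁ = 0.938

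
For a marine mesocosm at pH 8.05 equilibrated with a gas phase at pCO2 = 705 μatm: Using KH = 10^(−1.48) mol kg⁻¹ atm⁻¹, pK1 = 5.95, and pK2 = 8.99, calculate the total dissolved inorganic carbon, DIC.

DIC = 3.30 mmol/kg

[CO2*] = KH · pCO2 = 10^(−1.48) × 705×10^-6 = 2.334×10^-5 mol/kg
α₀ = 1/(1 + K1/[H⁺] + K1K2/[H⁺]²) = 1/(1 + 10^+2.10 + 10^+1.16) = 0.007075
DIC = [CO2*]/α₀ = 2.334×10^-5 / 0.007075 = 3.30 mmol/kg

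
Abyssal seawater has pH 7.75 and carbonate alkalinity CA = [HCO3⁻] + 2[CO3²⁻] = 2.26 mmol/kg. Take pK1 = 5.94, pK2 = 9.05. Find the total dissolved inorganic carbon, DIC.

CA = [HCO3⁻] + 2[CO3²⁻] = (α₁ + 2α₂)·DIC
At pH 7.75: [H⁺]/K1 = 10^-1.81 = 0.015488, K2/[H⁺] = 10^-1.30 = 0.050119
α₁ = 1/(1 + 0.015488 + 0.050119) = 1/1.0656 = 0.9384; α₂ = α₁·K2/[H⁺] = 0.04703
α₁ + 2α₂ = 1.0325
DIC = CA / (α₁ + 2α₂) = 2.26 / 1.0325 = 2.19 mmol/kg

DIC = 2.19 mmol/kg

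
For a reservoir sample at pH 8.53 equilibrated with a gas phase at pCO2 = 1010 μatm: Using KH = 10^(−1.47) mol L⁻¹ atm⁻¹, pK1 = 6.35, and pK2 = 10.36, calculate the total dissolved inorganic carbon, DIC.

[CO2*] = KH · pCO2 = 10^(−1.47) × 1010×10^-6 = 3.422×10^-5 mol/L
α₀ = 1/(1 + K1/[H⁺] + K1K2/[H⁺]²) = 1/(1 + 10^+2.18 + 10^+0.35) = 0.006469
DIC = [CO2*]/α₀ = 3.422×10^-5 / 0.006469 = 5.29 mmol/L

DIC = 5.29 mmol/L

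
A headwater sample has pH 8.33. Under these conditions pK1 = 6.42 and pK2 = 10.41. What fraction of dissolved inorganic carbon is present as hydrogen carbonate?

α₁ = 0.980

α₁ = 1 / (1 + [H⁺]/K1 + K2/[H⁺]) = 1 / (1 + 10^-1.91 + 10^-2.08)
   = 1 / (1 + 0.012303 + 0.0083176) = 1/1.0206 = 0.9798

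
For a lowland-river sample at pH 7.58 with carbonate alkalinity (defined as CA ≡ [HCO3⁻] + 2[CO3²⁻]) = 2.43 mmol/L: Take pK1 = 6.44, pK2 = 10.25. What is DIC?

CA = [HCO3⁻] + 2[CO3²⁻] = (α₁ + 2α₂)·DIC
At pH 7.58: [H⁺]/K1 = 10^-1.14 = 0.072444, K2/[H⁺] = 10^-2.67 = 0.0021380
α₁ = 1/(1 + 0.072444 + 0.0021380) = 1/1.0746 = 0.9306; α₂ = α₁·K2/[H⁺] = 0.001990
α₁ + 2α₂ = 0.9346
DIC = CA / (α₁ + 2α₂) = 2.43 / 0.9346 = 2.60 mmol/L

DIC = 2.60 mmol/L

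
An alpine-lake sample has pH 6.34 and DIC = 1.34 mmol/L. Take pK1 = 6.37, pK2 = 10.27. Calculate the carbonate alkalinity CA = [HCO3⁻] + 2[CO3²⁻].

CA = 0.647 mmol/L

CA = [HCO3⁻] + 2[CO3²⁻] = (α₁ + 2α₂)·DIC
At pH 6.34: [H⁺]/K1 = 10^0.03 = 1.0715, K2/[H⁺] = 10^-3.93 = 0.00011749
α₁ = 1/(1 + 1.0715 + 0.00011749) = 1/2.0716 = 0.4827; α₂ = α₁·K2/[H⁺] = 5.671×10^-5
α₁ + 2α₂ = 0.4828
CA = 0.4828 × 1.34 = 0.647 mmol/L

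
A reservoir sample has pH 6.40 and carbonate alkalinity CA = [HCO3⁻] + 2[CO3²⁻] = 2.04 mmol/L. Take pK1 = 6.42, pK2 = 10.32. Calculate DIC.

DIC = 4.18 mmol/L

CA = [HCO3⁻] + 2[CO3²⁻] = (α₁ + 2α₂)·DIC
At pH 6.40: [H⁺]/K1 = 10^0.02 = 1.0471, K2/[H⁺] = 10^-3.92 = 0.00012023
α₁ = 1/(1 + 1.0471 + 0.00012023) = 1/2.0472 = 0.4885; α₂ = α₁·K2/[H⁺] = 5.873×10^-5
α₁ + 2α₂ = 0.4886
DIC = CA / (α₁ + 2α₂) = 2.04 / 0.4886 = 4.18 mmol/L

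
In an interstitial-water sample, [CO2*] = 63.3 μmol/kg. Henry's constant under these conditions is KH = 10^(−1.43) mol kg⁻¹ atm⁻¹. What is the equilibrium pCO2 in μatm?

pCO2 = 1700 μatm

KH = 10^(−1.43) = 3.715×10^-2 mol kg⁻¹ atm⁻¹
pCO2 = [CO2*]/KH = 63.3×10^-6 / 3.715×10^-2 = 1.70×10^-3 atm = 1700 μatm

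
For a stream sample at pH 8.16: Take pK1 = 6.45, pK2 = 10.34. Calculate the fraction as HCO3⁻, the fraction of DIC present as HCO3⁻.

α₁ = 0.975

α₁ = 1 / (1 + [H⁺]/K1 + K2/[H⁺]) = 1 / (1 + 10^-1.71 + 10^-2.18)
   = 1 / (1 + 0.019498 + 0.0066069) = 1/1.0261 = 0.9746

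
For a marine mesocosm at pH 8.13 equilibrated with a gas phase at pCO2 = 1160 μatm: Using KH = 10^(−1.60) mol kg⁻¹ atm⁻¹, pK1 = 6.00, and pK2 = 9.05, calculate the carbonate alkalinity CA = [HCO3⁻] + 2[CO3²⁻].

CA = 4.88 mmol/kg

[CO2*] = KH · pCO2 = 10^(−1.60) × 1160×10^-6 = 2.914×10^-5 mol/kg
α₀ = 1/(1 + K1/[H⁺] + K1K2/[H⁺]²) = 1/(1 + 10^+2.13 + 10^+1.21) = 0.006574
DIC = [CO2*]/α₀ = 2.914×10^-5 / 0.006574 = 4.432 mmol/kg
CA = (α₁ + 2α₂)·DIC = (0.8868 + 2×0.1066) × 4.432 = 4.88 mmol/kg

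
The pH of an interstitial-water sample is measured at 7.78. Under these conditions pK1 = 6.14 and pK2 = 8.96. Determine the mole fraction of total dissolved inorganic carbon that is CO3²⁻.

α₂ = 1 / (1 + [H⁺]/K2 + [H⁺]²/(K1K2)) = 1 / (1 + 10^+1.18 + 10^-0.46)
   = 1 / (1 + 15.136 + 0.34674) = 1/16.482 = 0.06067

α₂ = 0.0607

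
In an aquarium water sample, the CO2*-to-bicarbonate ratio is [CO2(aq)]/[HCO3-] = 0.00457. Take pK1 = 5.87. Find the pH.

pH = 8.21

From K1 = [H⁺][HCO3-]/[CO2(aq)]:  pH = pK1 − log₁₀([CO2(aq)]/[HCO3-])
log₁₀(0.00457) = -2.340
pH = 5.87 − (-2.340) = 8.21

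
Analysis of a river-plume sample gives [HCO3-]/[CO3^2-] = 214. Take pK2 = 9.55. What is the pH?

From K2 = [H⁺][CO3^2-]/[HCO3-]:  pH = pK2 − log₁₀([HCO3-]/[CO3^2-])
log₁₀(214) = +2.330
pH = 9.55 − (+2.330) = 7.22

pH = 7.22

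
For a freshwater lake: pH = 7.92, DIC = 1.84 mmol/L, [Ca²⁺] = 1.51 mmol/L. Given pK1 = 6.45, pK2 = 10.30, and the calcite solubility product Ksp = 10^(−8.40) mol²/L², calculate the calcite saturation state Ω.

α₂ = 1 / (1 + [H⁺]/K2 + [H⁺]²/(K1K2)) = 1 / (1 + 10^+2.38 + 10^+0.91)
   = 1 / (1 + 239.88 + 8.1283) = 1/249.01 = 0.004016
[CO3²⁻] = α₂ × DIC = 0.004016 × 1.84 = 0.007389 mmol/L = 7.389 μmol/L
Ksp = 10^(−8.40) = 3.981×10^-9
Ω = [Ca²⁺][CO3²⁻]/Ksp = (1.51×10^-3)(7.389×10^-6) / 3.981×10^-9 = 2.80

Ω = 2.80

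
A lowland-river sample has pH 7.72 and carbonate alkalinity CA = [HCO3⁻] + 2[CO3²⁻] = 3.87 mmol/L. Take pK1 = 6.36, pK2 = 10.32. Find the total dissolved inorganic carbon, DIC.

CA = [HCO3⁻] + 2[CO3²⁻] = (α₁ + 2α₂)·DIC
At pH 7.72: [H⁺]/K1 = 10^-1.36 = 0.043652, K2/[H⁺] = 10^-2.60 = 0.0025119
α₁ = 1/(1 + 0.043652 + 0.0025119) = 1/1.0462 = 0.9559; α₂ = α₁·K2/[H⁺] = 0.002401
α₁ + 2α₂ = 0.9607
DIC = CA / (α₁ + 2α₂) = 3.87 / 0.9607 = 4.03 mmol/L

DIC = 4.03 mmol/L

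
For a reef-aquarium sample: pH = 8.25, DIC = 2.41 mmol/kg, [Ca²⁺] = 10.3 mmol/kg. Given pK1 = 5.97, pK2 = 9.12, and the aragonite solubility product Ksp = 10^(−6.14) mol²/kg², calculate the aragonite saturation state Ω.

Ω = 4.05

α₂ = 1 / (1 + [H⁺]/K2 + [H⁺]²/(K1K2)) = 1 / (1 + 10^+0.87 + 10^-1.41)
   = 1 / (1 + 7.4131 + 0.038905) = 1/8.4520 = 0.1183
[CO3²⁻] = α₂ × DIC = 0.1183 × 2.41 = 0.2851 mmol/kg
Ksp = 10^(−6.14) = 7.244×10^-7
Ω = [Ca²⁺][CO3²⁻]/Ksp = (10.3×10^-3)(2.851×10^-4) / 7.244×10^-7 = 4.05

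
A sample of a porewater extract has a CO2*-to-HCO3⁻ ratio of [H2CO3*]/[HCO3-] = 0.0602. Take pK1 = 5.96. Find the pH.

pH = 7.18

From K1 = [H⁺][HCO3-]/[H2CO3*]:  pH = pK1 − log₁₀([H2CO3*]/[HCO3-])
log₁₀(0.0602) = -1.220
pH = 5.96 − (-1.220) = 7.18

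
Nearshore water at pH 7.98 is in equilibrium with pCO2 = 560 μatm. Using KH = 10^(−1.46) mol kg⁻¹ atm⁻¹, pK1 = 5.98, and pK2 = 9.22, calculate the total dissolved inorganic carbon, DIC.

[CO2*] = KH · pCO2 = 10^(−1.46) × 560×10^-6 = 1.942×10^-5 mol/kg
α₀ = 1/(1 + K1/[H⁺] + K1K2/[H⁺]²) = 1/(1 + 10^+2.00 + 10^+0.76) = 0.009367
DIC = [CO2*]/α₀ = 1.942×10^-5 / 0.009367 = 2.07 mmol/kg

DIC = 2.07 mmol/kg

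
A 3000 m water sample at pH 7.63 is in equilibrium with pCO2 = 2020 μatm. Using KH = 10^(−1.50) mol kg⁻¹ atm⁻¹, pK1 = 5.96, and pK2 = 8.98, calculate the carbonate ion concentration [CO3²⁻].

[CO2*] = KH · pCO2 = 10^(−1.50) × 2020×10^-6 = 6.388×10^-5 mol/kg
α₀ = 1/(1 + K1/[H⁺] + K1K2/[H⁺]²) = 1/(1 + 10^+1.67 + 10^+0.32) = 0.02006
DIC = [CO2*]/α₀ = 6.388×10^-5 / 0.02006 = 3.185 mmol/kg
[CO3²⁻] = α₂·DIC; α₂ = 0.04190, so [CO3²⁻] = 0.04190 × 3.185 = 0.133 mmol/kg

[CO3²⁻] = 0.133 mmol/kg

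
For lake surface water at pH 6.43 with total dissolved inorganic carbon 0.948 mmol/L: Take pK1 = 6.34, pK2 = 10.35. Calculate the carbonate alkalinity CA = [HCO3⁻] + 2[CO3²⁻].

CA = [HCO3⁻] + 2[CO3²⁻] = (α₁ + 2α₂)·DIC
At pH 6.43: [H⁺]/K1 = 10^-0.09 = 0.81283, K2/[H⁺] = 10^-3.92 = 0.00012023
α₁ = 1/(1 + 0.81283 + 0.00012023) = 1/1.8130 = 0.5516; α₂ = α₁·K2/[H⁺] = 6.632×10^-5
α₁ + 2α₂ = 0.5517
CA = 0.5517 × 0.948 = 0.523 mmol/L

CA = 0.523 mmol/L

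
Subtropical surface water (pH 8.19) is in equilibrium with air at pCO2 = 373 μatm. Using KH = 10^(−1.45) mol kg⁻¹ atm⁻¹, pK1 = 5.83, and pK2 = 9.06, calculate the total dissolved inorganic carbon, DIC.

DIC = 3.45 mmol/kg

[CO2*] = KH · pCO2 = 10^(−1.45) × 373×10^-6 = 1.323×10^-5 mol/kg
α₀ = 1/(1 + K1/[H⁺] + K1K2/[H⁺]²) = 1/(1 + 10^+2.36 + 10^+1.49) = 0.003832
DIC = [CO2*]/α₀ = 1.323×10^-5 / 0.003832 = 3.45 mmol/kg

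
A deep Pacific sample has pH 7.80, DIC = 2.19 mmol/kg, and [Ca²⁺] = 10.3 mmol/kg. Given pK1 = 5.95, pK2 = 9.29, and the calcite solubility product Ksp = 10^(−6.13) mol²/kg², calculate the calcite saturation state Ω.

Ω = 0.941

α₂ = 1 / (1 + [H⁺]/K2 + [H⁺]²/(K1K2)) = 1 / (1 + 10^+1.49 + 10^-0.36)
   = 1 / (1 + 30.903 + 0.43652) = 1/32.339 = 0.03092
[CO3²⁻] = α₂ × DIC = 0.03092 × 2.19 = 0.06772 mmol/kg
Ksp = 10^(−6.13) = 7.413×10^-7
Ω = [Ca²⁺][CO3²⁻]/Ksp = (10.3×10^-3)(6.772×10^-5) / 7.413×10^-7 = 0.941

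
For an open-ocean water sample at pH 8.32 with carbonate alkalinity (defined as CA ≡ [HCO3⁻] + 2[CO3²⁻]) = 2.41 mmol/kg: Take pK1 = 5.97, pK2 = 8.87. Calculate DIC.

CA = [HCO3⁻] + 2[CO3²⁻] = (α₁ + 2α₂)·DIC
At pH 8.32: [H⁺]/K1 = 10^-2.35 = 0.0044668, K2/[H⁺] = 10^-0.55 = 0.28184
α₁ = 1/(1 + 0.0044668 + 0.28184) = 1/1.2863 = 0.7774; α₂ = α₁·K2/[H⁺] = 0.2191
α₁ + 2α₂ = 1.2156
DIC = CA / (α₁ + 2α₂) = 2.41 / 1.2156 = 1.98 mmol/kg

DIC = 1.98 mmol/kg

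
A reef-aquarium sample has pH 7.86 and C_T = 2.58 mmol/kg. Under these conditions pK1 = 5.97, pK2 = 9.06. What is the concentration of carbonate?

[CO3²⁻] = 0.151 mmol/kg

α₂ = 1 / (1 + [H⁺]/K2 + [H⁺]²/(K1K2)) = 1 / (1 + 10^+1.20 + 10^-0.69)
   = 1 / (1 + 15.849 + 0.20417) = 1/17.053 = 0.05864
[CO3²⁻] = α₂ × DIC = 0.05864 × 2.58 = 0.151 mmol/kg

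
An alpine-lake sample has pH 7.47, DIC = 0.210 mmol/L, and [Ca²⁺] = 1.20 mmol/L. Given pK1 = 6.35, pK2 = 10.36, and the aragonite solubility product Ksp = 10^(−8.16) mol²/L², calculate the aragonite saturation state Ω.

Ω = 0.0436

α₂ = 1 / (1 + [H⁺]/K2 + [H⁺]²/(K1K2)) = 1 / (1 + 10^+2.89 + 10^+1.77)
   = 1 / (1 + 776.25 + 58.884) = 1/836.13 = 0.001196
[CO3²⁻] = α₂ × DIC = 0.001196 × 0.210 = 0.0002512 mmol/L = 0.2512 μmol/L
Ksp = 10^(−8.16) = 6.918×10^-9
Ω = [Ca²⁺][CO3²⁻]/Ksp = (1.20×10^-3)(2.512×10^-7) / 6.918×10^-9 = 0.0436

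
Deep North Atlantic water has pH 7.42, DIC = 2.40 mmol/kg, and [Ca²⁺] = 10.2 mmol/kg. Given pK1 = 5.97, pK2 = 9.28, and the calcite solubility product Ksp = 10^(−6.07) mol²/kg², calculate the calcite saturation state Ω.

Ω = 0.378

α₂ = 1 / (1 + [H⁺]/K2 + [H⁺]²/(K1K2)) = 1 / (1 + 10^+1.86 + 10^+0.41)
   = 1 / (1 + 72.444 + 2.5704) = 1/76.014 = 0.01316
[CO3²⁻] = α₂ × DIC = 0.01316 × 2.40 = 0.03157 mmol/kg
Ksp = 10^(−6.07) = 8.511×10^-7
Ω = [Ca²⁺][CO3²⁻]/Ksp = (10.2×10^-3)(3.157×10^-5) / 8.511×10^-7 = 0.378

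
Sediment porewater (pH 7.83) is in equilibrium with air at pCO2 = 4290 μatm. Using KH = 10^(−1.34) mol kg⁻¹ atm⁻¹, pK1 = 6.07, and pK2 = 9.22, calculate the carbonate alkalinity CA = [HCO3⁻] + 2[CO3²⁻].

CA = 12.2 mmol/kg

[CO2*] = KH · pCO2 = 10^(−1.34) × 4290×10^-6 = 1.961×10^-4 mol/kg
α₀ = 1/(1 + K1/[H⁺] + K1K2/[H⁺]²) = 1/(1 + 10^+1.76 + 10^+0.37) = 0.01642
DIC = [CO2*]/α₀ = 1.961×10^-4 / 0.01642 = 11.94 mmol/kg
CA = (α₁ + 2α₂)·DIC = (0.9451 + 2×0.03850) × 11.94 = 12.2 mmol/kg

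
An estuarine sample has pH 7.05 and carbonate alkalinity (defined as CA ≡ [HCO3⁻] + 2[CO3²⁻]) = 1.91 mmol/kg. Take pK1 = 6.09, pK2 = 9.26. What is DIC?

CA = [HCO3⁻] + 2[CO3²⁻] = (α₁ + 2α₂)·DIC
At pH 7.05: [H⁺]/K1 = 10^-0.96 = 0.10965, K2/[H⁺] = 10^-2.21 = 0.0061660
α₁ = 1/(1 + 0.10965 + 0.0061660) = 1/1.1158 = 0.8962; α₂ = α₁·K2/[H⁺] = 0.005526
α₁ + 2α₂ = 0.9073
DIC = CA / (α₁ + 2α₂) = 1.91 / 0.9073 = 2.11 mmol/kg

DIC = 2.11 mmol/kg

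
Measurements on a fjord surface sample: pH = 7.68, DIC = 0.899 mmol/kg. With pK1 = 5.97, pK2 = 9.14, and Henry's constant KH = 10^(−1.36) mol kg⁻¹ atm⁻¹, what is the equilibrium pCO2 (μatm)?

α₀ = 1 / (1 + K1/[H⁺] + K1K2/[H⁺]²) = 1 / (1 + 10^+1.71 + 10^+0.25)
   = 1 / (1 + 51.286 + 1.7783) = 1/54.064 = 0.01850
[CO2*] = α₀ × DIC = 0.01850 × 0.899 = 0.01663 mmol/kg = 16.63 μmol/kg
pCO2 = [CO2*]/KH = 1.663×10^-5 / 4.365×10^-2 = 381 μatm

pCO2 = 381 μatm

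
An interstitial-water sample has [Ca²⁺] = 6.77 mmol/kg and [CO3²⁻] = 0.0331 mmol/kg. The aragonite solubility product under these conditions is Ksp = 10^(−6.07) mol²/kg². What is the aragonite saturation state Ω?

Ksp = 10^(−6.07) = 8.511×10^-7
Ω = [Ca²⁺][CO3²⁻]/Ksp = (6.77×10^-3)(0.0331×10^-3) / 8.511×10^-7 = 0.263

Ω = 0.263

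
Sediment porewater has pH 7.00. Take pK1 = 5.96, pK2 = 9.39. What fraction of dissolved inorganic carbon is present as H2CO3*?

α₀ = 0.0833

α₀ = 1 / (1 + K1/[H⁺] + K1K2/[H⁺]²) = 1 / (1 + 10^+1.04 + 10^-1.35)
   = 1 / (1 + 10.965 + 0.044668) = 1/12.009 = 0.08327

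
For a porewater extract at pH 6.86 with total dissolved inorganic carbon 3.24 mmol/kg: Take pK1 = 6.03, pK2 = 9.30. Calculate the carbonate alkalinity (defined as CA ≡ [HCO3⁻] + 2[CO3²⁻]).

CA = [HCO3⁻] + 2[CO3²⁻] = (α₁ + 2α₂)·DIC
At pH 6.86: [H⁺]/K1 = 10^-0.83 = 0.14791, K2/[H⁺] = 10^-2.44 = 0.0036308
α₁ = 1/(1 + 0.14791 + 0.0036308) = 1/1.1515 = 0.8684; α₂ = α₁·K2/[H⁺] = 0.003153
α₁ + 2α₂ = 0.8747
CA = 0.8747 × 3.24 = 2.83 mmol/kg

CA = 2.83 mmol/kg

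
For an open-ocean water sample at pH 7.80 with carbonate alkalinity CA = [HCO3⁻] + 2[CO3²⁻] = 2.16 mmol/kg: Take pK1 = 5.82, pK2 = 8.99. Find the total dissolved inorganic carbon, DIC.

CA = [HCO3⁻] + 2[CO3²⁻] = (α₁ + 2α₂)·DIC
At pH 7.80: [H⁺]/K1 = 10^-1.98 = 0.010471, K2/[H⁺] = 10^-1.19 = 0.064565
α₁ = 1/(1 + 0.010471 + 0.064565) = 1/1.0750 = 0.9302; α₂ = α₁·K2/[H⁺] = 0.06006
α₁ + 2α₂ = 1.0503
DIC = CA / (α₁ + 2α₂) = 2.16 / 1.0503 = 2.06 mmol/kg

DIC = 2.06 mmol/kg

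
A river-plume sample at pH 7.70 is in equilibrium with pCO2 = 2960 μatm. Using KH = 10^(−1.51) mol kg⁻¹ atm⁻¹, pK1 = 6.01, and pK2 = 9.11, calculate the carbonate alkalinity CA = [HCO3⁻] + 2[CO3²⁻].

CA = 4.83 mmol/kg

[CO2*] = KH · pCO2 = 10^(−1.51) × 2960×10^-6 = 9.147×10^-5 mol/kg
α₀ = 1/(1 + K1/[H⁺] + K1K2/[H⁺]²) = 1/(1 + 10^+1.69 + 10^+0.28) = 0.01927
DIC = [CO2*]/α₀ = 9.147×10^-5 / 0.01927 = 4.746 mmol/kg
CA = (α₁ + 2α₂)·DIC = (0.9440 + 2×0.03673) × 4.746 = 4.83 mmol/kg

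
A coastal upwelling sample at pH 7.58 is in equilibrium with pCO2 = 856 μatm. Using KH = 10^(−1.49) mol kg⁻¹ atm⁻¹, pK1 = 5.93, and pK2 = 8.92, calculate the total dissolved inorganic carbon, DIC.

[CO2*] = KH · pCO2 = 10^(−1.49) × 856×10^-6 = 2.770×10^-5 mol/kg
α₀ = 1/(1 + K1/[H⁺] + K1K2/[H⁺]²) = 1/(1 + 10^+1.65 + 10^+0.31) = 0.02096
DIC = [CO2*]/α₀ = 2.770×10^-5 / 0.02096 = 1.32 mmol/kg

DIC = 1.32 mmol/kg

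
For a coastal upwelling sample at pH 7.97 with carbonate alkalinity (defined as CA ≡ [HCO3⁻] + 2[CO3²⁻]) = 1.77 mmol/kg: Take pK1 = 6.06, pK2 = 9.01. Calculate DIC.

CA = [HCO3⁻] + 2[CO3²⁻] = (α₁ + 2α₂)·DIC
At pH 7.97: [H⁺]/K1 = 10^-1.91 = 0.012303, K2/[H⁺] = 10^-1.04 = 0.091201
α₁ = 1/(1 + 0.012303 + 0.091201) = 1/1.1035 = 0.9062; α₂ = α₁·K2/[H⁺] = 0.08265
α₁ + 2α₂ = 1.0715
DIC = CA / (α₁ + 2α₂) = 1.77 / 1.0715 = 1.65 mmol/kg

DIC = 1.65 mmol/kg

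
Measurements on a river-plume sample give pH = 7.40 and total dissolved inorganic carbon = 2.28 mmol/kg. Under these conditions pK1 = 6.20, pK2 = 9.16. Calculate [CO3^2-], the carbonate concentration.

[CO3²⁻] = 0.0367 mmol/kg

α₂ = 1 / (1 + [H⁺]/K2 + [H⁺]²/(K1K2)) = 1 / (1 + 10^+1.76 + 10^+0.56)
   = 1 / (1 + 57.544 + 3.6308) = 1/62.175 = 0.01608
[CO3²⁻] = α₂ × DIC = 0.01608 × 2.28 = 0.0367 mmol/kg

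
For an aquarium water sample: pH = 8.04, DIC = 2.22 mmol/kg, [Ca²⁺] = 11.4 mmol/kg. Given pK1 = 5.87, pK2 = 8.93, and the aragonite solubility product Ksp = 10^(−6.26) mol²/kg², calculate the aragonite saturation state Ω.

Ω = 5.22

α₂ = 1 / (1 + [H⁺]/K2 + [H⁺]²/(K1K2)) = 1 / (1 + 10^+0.89 + 10^-1.28)
   = 1 / (1 + 7.7625 + 0.052481) = 1/8.8150 = 0.1134
[CO3²⁻] = α₂ × DIC = 0.1134 × 2.22 = 0.2518 mmol/kg
Ksp = 10^(−6.26) = 5.495×10^-7
Ω = [Ca²⁺][CO3²⁻]/Ksp = (11.4×10^-3)(2.518×10^-4) / 5.495×10^-7 = 5.22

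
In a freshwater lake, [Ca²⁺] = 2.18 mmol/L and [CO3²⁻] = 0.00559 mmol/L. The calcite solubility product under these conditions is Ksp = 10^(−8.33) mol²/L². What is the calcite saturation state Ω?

Ksp = 10^(−8.33) = 4.677×10^-9
Ω = [Ca²⁺][CO3²⁻]/Ksp = (2.18×10^-3)(0.00559×10^-3) / 4.677×10^-9 = 2.61

Ω = 2.61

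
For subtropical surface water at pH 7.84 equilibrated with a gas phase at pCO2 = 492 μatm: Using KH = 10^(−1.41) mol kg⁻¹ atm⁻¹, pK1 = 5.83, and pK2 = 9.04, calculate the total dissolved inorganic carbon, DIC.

DIC = 2.10 mmol/kg

[CO2*] = KH · pCO2 = 10^(−1.41) × 492×10^-6 = 1.914×10^-5 mol/kg
α₀ = 1/(1 + K1/[H⁺] + K1K2/[H⁺]²) = 1/(1 + 10^+2.01 + 10^+0.81) = 0.009109
DIC = [CO2*]/α₀ = 1.914×10^-5 / 0.009109 = 2.10 mmol/kg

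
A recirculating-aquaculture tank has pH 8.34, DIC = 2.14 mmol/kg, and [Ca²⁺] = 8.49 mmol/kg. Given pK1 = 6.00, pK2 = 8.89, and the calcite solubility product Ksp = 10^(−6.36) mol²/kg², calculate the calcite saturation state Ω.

α₂ = 1 / (1 + [H⁺]/K2 + [H⁺]²/(K1K2)) = 1 / (1 + 10^+0.55 + 10^-1.79)
   = 1 / (1 + 3.5481 + 0.016218) = 1/4.5644 = 0.2191
[CO3²⁻] = α₂ × DIC = 0.2191 × 2.14 = 0.4689 mmol/kg
Ksp = 10^(−6.36) = 4.365×10^-7
Ω = [Ca²⁺][CO3²⁻]/Ksp = (8.49×10^-3)(4.689×10^-4) / 4.365×10^-7 = 9.12

Ω = 9.12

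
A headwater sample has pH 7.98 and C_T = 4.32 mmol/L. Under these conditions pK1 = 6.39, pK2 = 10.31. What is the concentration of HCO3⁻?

α₁ = 1 / (1 + [H⁺]/K1 + K2/[H⁺]) = 1 / (1 + 10^-1.59 + 10^-2.33)
   = 1 / (1 + 0.025704 + 0.0046774) = 1/1.0304 = 0.9705
[HCO3⁻] = α₁ × DIC = 0.9705 × 4.32 = 4.19 mmol/L

[HCO3⁻] = 4.19 mmol/L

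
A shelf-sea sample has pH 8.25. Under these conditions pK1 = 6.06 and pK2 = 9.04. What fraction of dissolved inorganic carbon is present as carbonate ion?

α₂ = 0.139

α₂ = 1 / (1 + [H⁺]/K2 + [H⁺]²/(K1K2)) = 1 / (1 + 10^+0.79 + 10^-1.40)
   = 1 / (1 + 6.1660 + 0.039811) = 1/7.2058 = 0.1388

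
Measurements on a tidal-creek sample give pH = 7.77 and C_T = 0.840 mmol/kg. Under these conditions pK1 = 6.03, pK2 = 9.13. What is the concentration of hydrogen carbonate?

α₁ = 1 / (1 + [H⁺]/K1 + K2/[H⁺]) = 1 / (1 + 10^-1.74 + 10^-1.36)
   = 1 / (1 + 0.018197 + 0.043652) = 1/1.0618 = 0.9418
[HCO3⁻] = α₁ × DIC = 0.9418 × 0.840 = 0.791 mmol/kg

[HCO3⁻] = 0.791 mmol/kg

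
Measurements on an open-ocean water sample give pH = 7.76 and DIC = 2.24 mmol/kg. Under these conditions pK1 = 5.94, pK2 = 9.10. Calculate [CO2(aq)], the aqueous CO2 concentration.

α₀ = 1 / (1 + K1/[H⁺] + K1K2/[H⁺]²) = 1 / (1 + 10^+1.82 + 10^+0.48)
   = 1 / (1 + 66.069 + 3.0200) = 1/70.089 = 0.01427
[CO2*] = α₀ × DIC = 0.01427 × 2.24 = 0.0320 mmol/kg

[CO2*] = 0.0320 mmol/kg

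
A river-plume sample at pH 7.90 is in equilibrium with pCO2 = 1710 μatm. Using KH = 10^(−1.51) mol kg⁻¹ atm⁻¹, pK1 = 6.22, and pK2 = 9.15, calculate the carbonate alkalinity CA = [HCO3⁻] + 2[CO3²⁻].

[CO2*] = KH · pCO2 = 10^(−1.51) × 1710×10^-6 = 5.284×10^-5 mol/kg
α₀ = 1/(1 + K1/[H⁺] + K1K2/[H⁺]²) = 1/(1 + 10^+1.68 + 10^+0.43) = 0.01940
DIC = [CO2*]/α₀ = 5.284×10^-5 / 0.01940 = 2.724 mmol/kg
CA = (α₁ + 2α₂)·DIC = (0.9284 + 2×0.05221) × 2.724 = 2.81 mmol/kg

CA = 2.81 mmol/kg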